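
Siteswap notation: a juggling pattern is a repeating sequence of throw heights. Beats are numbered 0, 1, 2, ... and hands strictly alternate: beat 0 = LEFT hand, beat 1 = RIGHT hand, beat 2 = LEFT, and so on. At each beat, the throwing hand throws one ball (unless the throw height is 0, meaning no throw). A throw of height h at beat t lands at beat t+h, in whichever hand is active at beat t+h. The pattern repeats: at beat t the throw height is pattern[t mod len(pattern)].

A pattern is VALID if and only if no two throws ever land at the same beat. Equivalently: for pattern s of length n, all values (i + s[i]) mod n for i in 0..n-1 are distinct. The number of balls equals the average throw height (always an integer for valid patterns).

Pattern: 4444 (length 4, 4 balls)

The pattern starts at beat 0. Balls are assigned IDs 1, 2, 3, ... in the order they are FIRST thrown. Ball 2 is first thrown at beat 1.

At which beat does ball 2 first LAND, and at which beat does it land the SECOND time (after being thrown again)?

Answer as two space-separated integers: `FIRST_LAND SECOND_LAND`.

Beat 0 (L): throw ball1 h=4 -> lands@4:L; in-air after throw: [b1@4:L]
Beat 1 (R): throw ball2 h=4 -> lands@5:R; in-air after throw: [b1@4:L b2@5:R]
Beat 2 (L): throw ball3 h=4 -> lands@6:L; in-air after throw: [b1@4:L b2@5:R b3@6:L]
Beat 3 (R): throw ball4 h=4 -> lands@7:R; in-air after throw: [b1@4:L b2@5:R b3@6:L b4@7:R]
Beat 4 (L): throw ball1 h=4 -> lands@8:L; in-air after throw: [b2@5:R b3@6:L b4@7:R b1@8:L]
Beat 5 (R): throw ball2 h=4 -> lands@9:R; in-air after throw: [b3@6:L b4@7:R b1@8:L b2@9:R]
Beat 6 (L): throw ball3 h=4 -> lands@10:L; in-air after throw: [b4@7:R b1@8:L b2@9:R b3@10:L]
Beat 7 (R): throw ball4 h=4 -> lands@11:R; in-air after throw: [b1@8:L b2@9:R b3@10:L b4@11:R]
Beat 8 (L): throw ball1 h=4 -> lands@12:L; in-air after throw: [b2@9:R b3@10:L b4@11:R b1@12:L]
Beat 9 (R): throw ball2 h=4 -> lands@13:R; in-air after throw: [b3@10:L b4@11:R b1@12:L b2@13:R]
Ball 2: thrown@1 h=4 -> first land @5; rethrown@5 h=4 -> second land @9

Answer: 5 9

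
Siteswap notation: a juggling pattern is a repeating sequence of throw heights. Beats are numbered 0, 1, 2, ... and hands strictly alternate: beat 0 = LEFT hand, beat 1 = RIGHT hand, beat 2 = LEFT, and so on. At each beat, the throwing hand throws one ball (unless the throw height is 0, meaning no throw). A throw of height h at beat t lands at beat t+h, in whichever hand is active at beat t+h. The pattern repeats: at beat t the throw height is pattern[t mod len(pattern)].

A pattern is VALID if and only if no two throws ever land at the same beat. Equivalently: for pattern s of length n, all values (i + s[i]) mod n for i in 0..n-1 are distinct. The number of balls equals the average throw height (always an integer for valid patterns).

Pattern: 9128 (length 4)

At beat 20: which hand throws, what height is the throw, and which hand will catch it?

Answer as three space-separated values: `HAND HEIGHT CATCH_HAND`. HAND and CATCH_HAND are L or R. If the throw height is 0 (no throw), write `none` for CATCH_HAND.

Answer: L 9 R

Derivation:
Beat 20: 20 mod 2 = 0, so hand = L
Throw height = pattern[20 mod 4] = pattern[0] = 9
Lands at beat 20+9=29, 29 mod 2 = 1, so catch hand = R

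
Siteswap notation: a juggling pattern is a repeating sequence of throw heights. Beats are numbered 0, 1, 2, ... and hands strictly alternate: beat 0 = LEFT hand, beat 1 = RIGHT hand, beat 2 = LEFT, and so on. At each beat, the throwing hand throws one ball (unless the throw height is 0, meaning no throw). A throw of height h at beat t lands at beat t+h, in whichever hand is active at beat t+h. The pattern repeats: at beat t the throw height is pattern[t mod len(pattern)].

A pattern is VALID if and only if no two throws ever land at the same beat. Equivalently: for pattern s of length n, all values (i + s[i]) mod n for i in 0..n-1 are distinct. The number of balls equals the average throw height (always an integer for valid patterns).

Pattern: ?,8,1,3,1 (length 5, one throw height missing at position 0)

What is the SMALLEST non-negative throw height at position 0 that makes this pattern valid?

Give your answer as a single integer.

Answer: 2

Derivation:
i=0: s[i]=? (unknown)
i=1: (1 + 8) mod 5 = 4
i=2: (2 + 1) mod 5 = 3
i=3: (3 + 3) mod 5 = 1
i=4: (4 + 1) mod 5 = 0
Known residues: [0, 1, 3, 4]; need a permutation of 0..4, so missing residue r = 2
Need (0 + s) mod 5 = 2; smallest s = (2 - 0) mod 5 = 2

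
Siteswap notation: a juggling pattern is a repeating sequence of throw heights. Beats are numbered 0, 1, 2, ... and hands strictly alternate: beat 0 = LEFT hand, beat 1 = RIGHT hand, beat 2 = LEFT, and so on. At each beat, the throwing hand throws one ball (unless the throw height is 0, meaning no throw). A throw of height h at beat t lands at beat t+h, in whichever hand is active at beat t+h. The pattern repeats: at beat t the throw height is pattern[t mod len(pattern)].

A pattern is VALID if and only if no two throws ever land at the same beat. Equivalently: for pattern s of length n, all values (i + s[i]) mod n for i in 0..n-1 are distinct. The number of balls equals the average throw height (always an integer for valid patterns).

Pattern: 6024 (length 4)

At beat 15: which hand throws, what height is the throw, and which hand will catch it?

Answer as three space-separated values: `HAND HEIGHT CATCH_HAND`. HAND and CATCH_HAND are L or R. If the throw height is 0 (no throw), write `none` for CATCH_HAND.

Answer: R 4 R

Derivation:
Beat 15: 15 mod 2 = 1, so hand = R
Throw height = pattern[15 mod 4] = pattern[3] = 4
Lands at beat 15+4=19, 19 mod 2 = 1, so catch hand = R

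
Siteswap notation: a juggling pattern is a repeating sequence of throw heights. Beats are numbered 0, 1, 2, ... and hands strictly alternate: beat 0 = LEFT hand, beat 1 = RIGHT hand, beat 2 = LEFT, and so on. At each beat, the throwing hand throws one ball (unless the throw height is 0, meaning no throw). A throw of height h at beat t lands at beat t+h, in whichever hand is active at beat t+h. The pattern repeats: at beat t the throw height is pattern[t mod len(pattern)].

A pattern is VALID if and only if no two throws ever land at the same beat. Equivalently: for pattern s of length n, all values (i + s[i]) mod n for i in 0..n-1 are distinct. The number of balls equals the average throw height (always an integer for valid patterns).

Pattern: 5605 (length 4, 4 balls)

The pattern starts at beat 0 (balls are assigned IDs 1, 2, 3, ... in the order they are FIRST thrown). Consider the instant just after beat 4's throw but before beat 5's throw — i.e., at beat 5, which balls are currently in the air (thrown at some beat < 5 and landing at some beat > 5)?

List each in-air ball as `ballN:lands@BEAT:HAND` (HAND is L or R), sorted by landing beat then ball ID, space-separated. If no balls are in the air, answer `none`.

Answer: ball2:lands@7:R ball3:lands@8:L ball4:lands@9:R

Derivation:
Beat 0 (L): throw ball1 h=5 -> lands@5:R; in-air after throw: [b1@5:R]
Beat 1 (R): throw ball2 h=6 -> lands@7:R; in-air after throw: [b1@5:R b2@7:R]
Beat 3 (R): throw ball3 h=5 -> lands@8:L; in-air after throw: [b1@5:R b2@7:R b3@8:L]
Beat 4 (L): throw ball4 h=5 -> lands@9:R; in-air after throw: [b1@5:R b2@7:R b3@8:L b4@9:R]
Beat 5 (R): throw ball1 h=6 -> lands@11:R; in-air after throw: [b2@7:R b3@8:L b4@9:R b1@11:R]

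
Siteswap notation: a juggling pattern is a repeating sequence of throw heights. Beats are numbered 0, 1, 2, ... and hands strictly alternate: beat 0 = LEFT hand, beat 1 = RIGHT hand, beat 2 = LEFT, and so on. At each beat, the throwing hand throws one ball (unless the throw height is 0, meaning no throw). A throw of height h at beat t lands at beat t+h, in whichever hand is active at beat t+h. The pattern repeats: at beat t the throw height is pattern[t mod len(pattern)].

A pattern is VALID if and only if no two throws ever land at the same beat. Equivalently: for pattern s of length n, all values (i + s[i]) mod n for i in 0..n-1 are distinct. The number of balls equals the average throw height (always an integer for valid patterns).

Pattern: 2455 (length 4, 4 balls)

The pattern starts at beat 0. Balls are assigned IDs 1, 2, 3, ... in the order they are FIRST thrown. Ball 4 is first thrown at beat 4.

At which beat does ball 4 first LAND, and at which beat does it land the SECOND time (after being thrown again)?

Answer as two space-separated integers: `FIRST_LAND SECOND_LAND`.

Beat 0 (L): throw ball1 h=2 -> lands@2:L; in-air after throw: [b1@2:L]
Beat 1 (R): throw ball2 h=4 -> lands@5:R; in-air after throw: [b1@2:L b2@5:R]
Beat 2 (L): throw ball1 h=5 -> lands@7:R; in-air after throw: [b2@5:R b1@7:R]
Beat 3 (R): throw ball3 h=5 -> lands@8:L; in-air after throw: [b2@5:R b1@7:R b3@8:L]
Beat 4 (L): throw ball4 h=2 -> lands@6:L; in-air after throw: [b2@5:R b4@6:L b1@7:R b3@8:L]
Beat 5 (R): throw ball2 h=4 -> lands@9:R; in-air after throw: [b4@6:L b1@7:R b3@8:L b2@9:R]
Beat 6 (L): throw ball4 h=5 -> lands@11:R; in-air after throw: [b1@7:R b3@8:L b2@9:R b4@11:R]
Beat 7 (R): throw ball1 h=5 -> lands@12:L; in-air after throw: [b3@8:L b2@9:R b4@11:R b1@12:L]
Beat 8 (L): throw ball3 h=2 -> lands@10:L; in-air after throw: [b2@9:R b3@10:L b4@11:R b1@12:L]
Beat 9 (R): throw ball2 h=4 -> lands@13:R; in-air after throw: [b3@10:L b4@11:R b1@12:L b2@13:R]
Beat 10 (L): throw ball3 h=5 -> lands@15:R; in-air after throw: [b4@11:R b1@12:L b2@13:R b3@15:R]
Beat 11 (R): throw ball4 h=5 -> lands@16:L; in-air after throw: [b1@12:L b2@13:R b3@15:R b4@16:L]
Ball 4: thrown@4 h=2 -> first land @6; rethrown@6 h=5 -> second land @11

Answer: 6 11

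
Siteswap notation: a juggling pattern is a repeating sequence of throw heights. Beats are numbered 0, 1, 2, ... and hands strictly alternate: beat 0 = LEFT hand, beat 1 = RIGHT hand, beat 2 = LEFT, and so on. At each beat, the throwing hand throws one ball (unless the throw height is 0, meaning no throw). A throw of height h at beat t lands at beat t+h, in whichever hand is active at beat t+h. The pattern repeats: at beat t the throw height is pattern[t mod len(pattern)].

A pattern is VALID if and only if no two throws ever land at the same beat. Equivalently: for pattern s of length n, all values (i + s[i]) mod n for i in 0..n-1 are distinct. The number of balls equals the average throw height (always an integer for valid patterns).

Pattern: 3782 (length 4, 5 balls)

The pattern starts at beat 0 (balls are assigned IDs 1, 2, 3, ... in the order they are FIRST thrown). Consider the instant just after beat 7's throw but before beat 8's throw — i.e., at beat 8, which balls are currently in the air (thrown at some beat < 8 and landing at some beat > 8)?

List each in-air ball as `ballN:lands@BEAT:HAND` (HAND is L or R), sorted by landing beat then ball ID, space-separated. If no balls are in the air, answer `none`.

Answer: ball4:lands@9:R ball3:lands@10:L ball1:lands@12:L ball5:lands@14:L

Derivation:
Beat 0 (L): throw ball1 h=3 -> lands@3:R; in-air after throw: [b1@3:R]
Beat 1 (R): throw ball2 h=7 -> lands@8:L; in-air after throw: [b1@3:R b2@8:L]
Beat 2 (L): throw ball3 h=8 -> lands@10:L; in-air after throw: [b1@3:R b2@8:L b3@10:L]
Beat 3 (R): throw ball1 h=2 -> lands@5:R; in-air after throw: [b1@5:R b2@8:L b3@10:L]
Beat 4 (L): throw ball4 h=3 -> lands@7:R; in-air after throw: [b1@5:R b4@7:R b2@8:L b3@10:L]
Beat 5 (R): throw ball1 h=7 -> lands@12:L; in-air after throw: [b4@7:R b2@8:L b3@10:L b1@12:L]
Beat 6 (L): throw ball5 h=8 -> lands@14:L; in-air after throw: [b4@7:R b2@8:L b3@10:L b1@12:L b5@14:L]
Beat 7 (R): throw ball4 h=2 -> lands@9:R; in-air after throw: [b2@8:L b4@9:R b3@10:L b1@12:L b5@14:L]
Beat 8 (L): throw ball2 h=3 -> lands@11:R; in-air after throw: [b4@9:R b3@10:L b2@11:R b1@12:L b5@14:L]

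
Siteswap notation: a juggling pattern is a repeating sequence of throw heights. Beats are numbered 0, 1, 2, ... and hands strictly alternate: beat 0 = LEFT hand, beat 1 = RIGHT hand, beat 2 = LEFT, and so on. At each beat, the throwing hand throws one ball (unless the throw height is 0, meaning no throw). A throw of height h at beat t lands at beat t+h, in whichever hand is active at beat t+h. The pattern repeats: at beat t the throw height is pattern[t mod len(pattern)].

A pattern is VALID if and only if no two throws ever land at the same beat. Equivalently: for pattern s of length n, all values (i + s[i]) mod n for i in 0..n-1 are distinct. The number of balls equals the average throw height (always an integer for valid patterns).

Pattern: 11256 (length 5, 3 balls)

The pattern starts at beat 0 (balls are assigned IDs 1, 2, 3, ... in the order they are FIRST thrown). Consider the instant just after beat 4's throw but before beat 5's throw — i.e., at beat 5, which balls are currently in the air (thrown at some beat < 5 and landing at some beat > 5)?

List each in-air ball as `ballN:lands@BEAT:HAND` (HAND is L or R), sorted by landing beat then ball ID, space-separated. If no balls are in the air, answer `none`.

Beat 0 (L): throw ball1 h=1 -> lands@1:R; in-air after throw: [b1@1:R]
Beat 1 (R): throw ball1 h=1 -> lands@2:L; in-air after throw: [b1@2:L]
Beat 2 (L): throw ball1 h=2 -> lands@4:L; in-air after throw: [b1@4:L]
Beat 3 (R): throw ball2 h=5 -> lands@8:L; in-air after throw: [b1@4:L b2@8:L]
Beat 4 (L): throw ball1 h=6 -> lands@10:L; in-air after throw: [b2@8:L b1@10:L]
Beat 5 (R): throw ball3 h=1 -> lands@6:L; in-air after throw: [b3@6:L b2@8:L b1@10:L]

Answer: ball2:lands@8:L ball1:lands@10:L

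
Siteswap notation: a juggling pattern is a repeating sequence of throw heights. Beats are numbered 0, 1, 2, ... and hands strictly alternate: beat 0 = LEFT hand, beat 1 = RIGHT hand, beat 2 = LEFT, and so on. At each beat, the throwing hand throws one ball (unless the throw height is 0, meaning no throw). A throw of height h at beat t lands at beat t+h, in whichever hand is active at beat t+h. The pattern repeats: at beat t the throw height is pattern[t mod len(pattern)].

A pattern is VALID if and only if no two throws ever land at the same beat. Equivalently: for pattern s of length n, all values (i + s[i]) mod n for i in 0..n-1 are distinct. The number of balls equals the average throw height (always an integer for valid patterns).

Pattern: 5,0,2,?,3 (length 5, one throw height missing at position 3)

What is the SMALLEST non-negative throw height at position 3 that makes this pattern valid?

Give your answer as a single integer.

i=0: (0 + 5) mod 5 = 0
i=1: (1 + 0) mod 5 = 1
i=2: (2 + 2) mod 5 = 4
i=3: s[i]=? (unknown)
i=4: (4 + 3) mod 5 = 2
Known residues: [0, 1, 2, 4]; need a permutation of 0..4, so missing residue r = 3
Need (3 + s) mod 5 = 3; smallest s = (3 - 3) mod 5 = 0

Answer: 0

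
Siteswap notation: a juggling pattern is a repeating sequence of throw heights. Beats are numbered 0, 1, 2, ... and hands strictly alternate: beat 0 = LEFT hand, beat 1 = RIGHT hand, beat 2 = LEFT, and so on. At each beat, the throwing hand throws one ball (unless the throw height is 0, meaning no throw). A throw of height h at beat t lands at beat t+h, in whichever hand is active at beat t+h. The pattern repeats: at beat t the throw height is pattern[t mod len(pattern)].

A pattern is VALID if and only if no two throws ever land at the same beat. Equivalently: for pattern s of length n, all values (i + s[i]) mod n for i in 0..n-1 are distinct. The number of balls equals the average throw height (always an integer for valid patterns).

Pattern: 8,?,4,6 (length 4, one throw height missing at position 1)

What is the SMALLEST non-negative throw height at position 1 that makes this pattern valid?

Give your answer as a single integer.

Answer: 2

Derivation:
i=0: (0 + 8) mod 4 = 0
i=1: s[i]=? (unknown)
i=2: (2 + 4) mod 4 = 2
i=3: (3 + 6) mod 4 = 1
Known residues: [0, 1, 2]; need a permutation of 0..3, so missing residue r = 3
Need (1 + s) mod 4 = 3; smallest s = (3 - 1) mod 4 = 2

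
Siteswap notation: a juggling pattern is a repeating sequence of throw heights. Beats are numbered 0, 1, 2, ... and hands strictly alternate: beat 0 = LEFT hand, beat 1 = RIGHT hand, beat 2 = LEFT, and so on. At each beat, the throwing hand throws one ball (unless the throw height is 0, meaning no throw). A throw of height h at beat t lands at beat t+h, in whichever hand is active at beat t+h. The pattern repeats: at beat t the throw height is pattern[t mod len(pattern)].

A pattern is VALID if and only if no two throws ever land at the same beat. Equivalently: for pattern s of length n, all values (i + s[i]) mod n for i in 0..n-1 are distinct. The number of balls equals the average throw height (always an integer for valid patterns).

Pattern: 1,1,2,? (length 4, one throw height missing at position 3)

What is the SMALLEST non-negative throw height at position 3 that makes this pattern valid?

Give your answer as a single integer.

Answer: 0

Derivation:
i=0: (0 + 1) mod 4 = 1
i=1: (1 + 1) mod 4 = 2
i=2: (2 + 2) mod 4 = 0
i=3: s[i]=? (unknown)
Known residues: [0, 1, 2]; need a permutation of 0..3, so missing residue r = 3
Need (3 + s) mod 4 = 3; smallest s = (3 - 3) mod 4 = 0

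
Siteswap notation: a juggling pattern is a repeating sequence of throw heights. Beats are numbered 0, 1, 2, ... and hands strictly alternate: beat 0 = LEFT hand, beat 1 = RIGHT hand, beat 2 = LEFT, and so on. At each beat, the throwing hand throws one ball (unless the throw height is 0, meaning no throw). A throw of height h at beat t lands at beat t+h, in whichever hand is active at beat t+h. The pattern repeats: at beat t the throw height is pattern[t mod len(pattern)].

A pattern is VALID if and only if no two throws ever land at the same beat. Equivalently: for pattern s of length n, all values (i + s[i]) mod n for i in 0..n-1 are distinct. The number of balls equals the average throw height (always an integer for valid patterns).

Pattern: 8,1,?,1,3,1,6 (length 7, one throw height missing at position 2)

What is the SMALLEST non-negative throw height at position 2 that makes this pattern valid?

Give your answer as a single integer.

i=0: (0 + 8) mod 7 = 1
i=1: (1 + 1) mod 7 = 2
i=2: s[i]=? (unknown)
i=3: (3 + 1) mod 7 = 4
i=4: (4 + 3) mod 7 = 0
i=5: (5 + 1) mod 7 = 6
i=6: (6 + 6) mod 7 = 5
Known residues: [0, 1, 2, 4, 5, 6]; need a permutation of 0..6, so missing residue r = 3
Need (2 + s) mod 7 = 3; smallest s = (3 - 2) mod 7 = 1

Answer: 1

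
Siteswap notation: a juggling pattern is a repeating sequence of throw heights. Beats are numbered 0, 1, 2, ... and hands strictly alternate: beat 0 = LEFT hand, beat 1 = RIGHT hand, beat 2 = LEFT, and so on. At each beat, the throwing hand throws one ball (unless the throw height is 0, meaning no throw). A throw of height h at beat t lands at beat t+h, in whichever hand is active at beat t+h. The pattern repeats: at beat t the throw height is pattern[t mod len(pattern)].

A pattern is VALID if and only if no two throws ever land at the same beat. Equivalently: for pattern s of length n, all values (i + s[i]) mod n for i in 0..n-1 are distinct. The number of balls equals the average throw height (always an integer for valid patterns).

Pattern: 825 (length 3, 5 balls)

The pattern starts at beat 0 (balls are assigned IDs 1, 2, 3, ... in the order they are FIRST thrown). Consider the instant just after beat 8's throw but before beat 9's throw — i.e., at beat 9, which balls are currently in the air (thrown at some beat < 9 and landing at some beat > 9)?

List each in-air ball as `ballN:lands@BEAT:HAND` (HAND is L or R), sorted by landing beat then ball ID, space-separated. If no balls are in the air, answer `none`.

Answer: ball5:lands@10:L ball2:lands@11:R ball1:lands@13:R ball4:lands@14:L

Derivation:
Beat 0 (L): throw ball1 h=8 -> lands@8:L; in-air after throw: [b1@8:L]
Beat 1 (R): throw ball2 h=2 -> lands@3:R; in-air after throw: [b2@3:R b1@8:L]
Beat 2 (L): throw ball3 h=5 -> lands@7:R; in-air after throw: [b2@3:R b3@7:R b1@8:L]
Beat 3 (R): throw ball2 h=8 -> lands@11:R; in-air after throw: [b3@7:R b1@8:L b2@11:R]
Beat 4 (L): throw ball4 h=2 -> lands@6:L; in-air after throw: [b4@6:L b3@7:R b1@8:L b2@11:R]
Beat 5 (R): throw ball5 h=5 -> lands@10:L; in-air after throw: [b4@6:L b3@7:R b1@8:L b5@10:L b2@11:R]
Beat 6 (L): throw ball4 h=8 -> lands@14:L; in-air after throw: [b3@7:R b1@8:L b5@10:L b2@11:R b4@14:L]
Beat 7 (R): throw ball3 h=2 -> lands@9:R; in-air after throw: [b1@8:L b3@9:R b5@10:L b2@11:R b4@14:L]
Beat 8 (L): throw ball1 h=5 -> lands@13:R; in-air after throw: [b3@9:R b5@10:L b2@11:R b1@13:R b4@14:L]
Beat 9 (R): throw ball3 h=8 -> lands@17:R; in-air after throw: [b5@10:L b2@11:R b1@13:R b4@14:L b3@17:R]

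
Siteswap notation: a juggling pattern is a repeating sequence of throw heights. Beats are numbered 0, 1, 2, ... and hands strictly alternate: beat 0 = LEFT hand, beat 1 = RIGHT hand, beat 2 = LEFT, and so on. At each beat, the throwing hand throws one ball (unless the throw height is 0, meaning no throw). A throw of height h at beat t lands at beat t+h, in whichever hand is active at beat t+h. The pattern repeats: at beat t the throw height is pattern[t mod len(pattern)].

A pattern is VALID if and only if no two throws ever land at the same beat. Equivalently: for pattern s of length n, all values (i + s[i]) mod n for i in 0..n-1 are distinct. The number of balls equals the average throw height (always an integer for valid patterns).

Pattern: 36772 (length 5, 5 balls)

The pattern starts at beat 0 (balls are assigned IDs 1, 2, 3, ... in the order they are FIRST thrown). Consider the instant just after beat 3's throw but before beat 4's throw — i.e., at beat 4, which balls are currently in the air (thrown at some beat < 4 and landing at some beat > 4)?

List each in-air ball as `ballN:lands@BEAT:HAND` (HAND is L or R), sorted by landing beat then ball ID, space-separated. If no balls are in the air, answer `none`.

Answer: ball2:lands@7:R ball3:lands@9:R ball1:lands@10:L

Derivation:
Beat 0 (L): throw ball1 h=3 -> lands@3:R; in-air after throw: [b1@3:R]
Beat 1 (R): throw ball2 h=6 -> lands@7:R; in-air after throw: [b1@3:R b2@7:R]
Beat 2 (L): throw ball3 h=7 -> lands@9:R; in-air after throw: [b1@3:R b2@7:R b3@9:R]
Beat 3 (R): throw ball1 h=7 -> lands@10:L; in-air after throw: [b2@7:R b3@9:R b1@10:L]
Beat 4 (L): throw ball4 h=2 -> lands@6:L; in-air after throw: [b4@6:L b2@7:R b3@9:R b1@10:L]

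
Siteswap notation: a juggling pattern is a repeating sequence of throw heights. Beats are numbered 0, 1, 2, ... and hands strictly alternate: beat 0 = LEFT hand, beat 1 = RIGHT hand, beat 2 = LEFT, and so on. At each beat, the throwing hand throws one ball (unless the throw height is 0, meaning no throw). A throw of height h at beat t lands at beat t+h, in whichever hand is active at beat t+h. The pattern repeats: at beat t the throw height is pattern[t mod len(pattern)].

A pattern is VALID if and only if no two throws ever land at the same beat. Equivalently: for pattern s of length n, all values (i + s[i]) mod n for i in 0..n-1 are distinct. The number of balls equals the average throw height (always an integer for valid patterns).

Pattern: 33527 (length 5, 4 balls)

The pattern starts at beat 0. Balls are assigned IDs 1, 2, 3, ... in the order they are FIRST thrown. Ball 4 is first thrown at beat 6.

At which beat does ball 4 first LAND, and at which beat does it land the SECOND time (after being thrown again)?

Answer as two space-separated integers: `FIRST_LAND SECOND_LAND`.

Beat 0 (L): throw ball1 h=3 -> lands@3:R; in-air after throw: [b1@3:R]
Beat 1 (R): throw ball2 h=3 -> lands@4:L; in-air after throw: [b1@3:R b2@4:L]
Beat 2 (L): throw ball3 h=5 -> lands@7:R; in-air after throw: [b1@3:R b2@4:L b3@7:R]
Beat 3 (R): throw ball1 h=2 -> lands@5:R; in-air after throw: [b2@4:L b1@5:R b3@7:R]
Beat 4 (L): throw ball2 h=7 -> lands@11:R; in-air after throw: [b1@5:R b3@7:R b2@11:R]
Beat 5 (R): throw ball1 h=3 -> lands@8:L; in-air after throw: [b3@7:R b1@8:L b2@11:R]
Beat 6 (L): throw ball4 h=3 -> lands@9:R; in-air after throw: [b3@7:R b1@8:L b4@9:R b2@11:R]
Beat 7 (R): throw ball3 h=5 -> lands@12:L; in-air after throw: [b1@8:L b4@9:R b2@11:R b3@12:L]
Beat 8 (L): throw ball1 h=2 -> lands@10:L; in-air after throw: [b4@9:R b1@10:L b2@11:R b3@12:L]
Beat 9 (R): throw ball4 h=7 -> lands@16:L; in-air after throw: [b1@10:L b2@11:R b3@12:L b4@16:L]
Beat 10 (L): throw ball1 h=3 -> lands@13:R; in-air after throw: [b2@11:R b3@12:L b1@13:R b4@16:L]
Beat 11 (R): throw ball2 h=3 -> lands@14:L; in-air after throw: [b3@12:L b1@13:R b2@14:L b4@16:L]
Beat 12 (L): throw ball3 h=5 -> lands@17:R; in-air after throw: [b1@13:R b2@14:L b4@16:L b3@17:R]
Beat 13 (R): throw ball1 h=2 -> lands@15:R; in-air after throw: [b2@14:L b1@15:R b4@16:L b3@17:R]
Beat 14 (L): throw ball2 h=7 -> lands@21:R; in-air after throw: [b1@15:R b4@16:L b3@17:R b2@21:R]
Beat 15 (R): throw ball1 h=3 -> lands@18:L; in-air after throw: [b4@16:L b3@17:R b1@18:L b2@21:R]
Beat 16 (L): throw ball4 h=3 -> lands@19:R; in-air after throw: [b3@17:R b1@18:L b4@19:R b2@21:R]
Ball 4: thrown@6 h=3 -> first land @9; rethrown@9 h=7 -> second land @16

Answer: 9 16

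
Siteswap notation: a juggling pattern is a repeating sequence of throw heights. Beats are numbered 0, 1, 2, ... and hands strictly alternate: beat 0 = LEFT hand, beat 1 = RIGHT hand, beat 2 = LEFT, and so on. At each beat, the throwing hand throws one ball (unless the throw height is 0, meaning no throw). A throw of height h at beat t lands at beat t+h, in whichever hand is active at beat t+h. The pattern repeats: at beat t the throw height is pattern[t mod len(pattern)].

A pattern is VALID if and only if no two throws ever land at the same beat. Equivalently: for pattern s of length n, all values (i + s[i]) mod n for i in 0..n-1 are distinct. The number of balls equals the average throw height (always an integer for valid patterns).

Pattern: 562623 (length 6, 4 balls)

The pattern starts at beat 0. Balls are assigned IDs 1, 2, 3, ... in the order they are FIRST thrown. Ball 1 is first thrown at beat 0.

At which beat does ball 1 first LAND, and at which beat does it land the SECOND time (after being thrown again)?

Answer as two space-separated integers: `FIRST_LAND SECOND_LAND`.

Beat 0 (L): throw ball1 h=5 -> lands@5:R; in-air after throw: [b1@5:R]
Beat 1 (R): throw ball2 h=6 -> lands@7:R; in-air after throw: [b1@5:R b2@7:R]
Beat 2 (L): throw ball3 h=2 -> lands@4:L; in-air after throw: [b3@4:L b1@5:R b2@7:R]
Beat 3 (R): throw ball4 h=6 -> lands@9:R; in-air after throw: [b3@4:L b1@5:R b2@7:R b4@9:R]
Beat 4 (L): throw ball3 h=2 -> lands@6:L; in-air after throw: [b1@5:R b3@6:L b2@7:R b4@9:R]
Beat 5 (R): throw ball1 h=3 -> lands@8:L; in-air after throw: [b3@6:L b2@7:R b1@8:L b4@9:R]
Beat 6 (L): throw ball3 h=5 -> lands@11:R; in-air after throw: [b2@7:R b1@8:L b4@9:R b3@11:R]
Beat 7 (R): throw ball2 h=6 -> lands@13:R; in-air after throw: [b1@8:L b4@9:R b3@11:R b2@13:R]
Beat 8 (L): throw ball1 h=2 -> lands@10:L; in-air after throw: [b4@9:R b1@10:L b3@11:R b2@13:R]
Ball 1: thrown@0 h=5 -> first land @5; rethrown@5 h=3 -> second land @8

Answer: 5 8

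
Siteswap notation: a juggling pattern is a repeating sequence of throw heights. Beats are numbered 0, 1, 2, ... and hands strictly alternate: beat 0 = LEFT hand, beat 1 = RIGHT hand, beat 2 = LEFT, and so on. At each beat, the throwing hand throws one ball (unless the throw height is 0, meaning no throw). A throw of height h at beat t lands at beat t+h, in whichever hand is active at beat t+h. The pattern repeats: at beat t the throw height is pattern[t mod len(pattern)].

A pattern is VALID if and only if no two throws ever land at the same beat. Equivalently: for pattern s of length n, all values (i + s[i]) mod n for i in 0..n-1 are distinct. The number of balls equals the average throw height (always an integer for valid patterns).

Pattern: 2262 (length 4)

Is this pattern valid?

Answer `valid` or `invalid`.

i=0: (i + s[i]) mod n = (0 + 2) mod 4 = 2
i=1: (i + s[i]) mod n = (1 + 2) mod 4 = 3
i=2: (i + s[i]) mod n = (2 + 6) mod 4 = 0
i=3: (i + s[i]) mod n = (3 + 2) mod 4 = 1
Residues: [2, 3, 0, 1], distinct: True

Answer: valid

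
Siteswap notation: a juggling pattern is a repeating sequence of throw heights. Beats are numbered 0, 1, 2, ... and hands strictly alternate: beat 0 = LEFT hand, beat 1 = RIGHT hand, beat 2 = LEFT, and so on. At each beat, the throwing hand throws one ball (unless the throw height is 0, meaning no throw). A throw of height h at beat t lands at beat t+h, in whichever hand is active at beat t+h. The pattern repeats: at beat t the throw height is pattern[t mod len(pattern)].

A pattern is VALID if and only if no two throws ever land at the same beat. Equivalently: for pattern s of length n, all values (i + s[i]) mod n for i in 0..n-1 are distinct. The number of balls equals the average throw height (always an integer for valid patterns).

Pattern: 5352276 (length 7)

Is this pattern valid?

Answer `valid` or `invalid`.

Answer: invalid

Derivation:
i=0: (i + s[i]) mod n = (0 + 5) mod 7 = 5
i=1: (i + s[i]) mod n = (1 + 3) mod 7 = 4
i=2: (i + s[i]) mod n = (2 + 5) mod 7 = 0
i=3: (i + s[i]) mod n = (3 + 2) mod 7 = 5
i=4: (i + s[i]) mod n = (4 + 2) mod 7 = 6
i=5: (i + s[i]) mod n = (5 + 7) mod 7 = 5
i=6: (i + s[i]) mod n = (6 + 6) mod 7 = 5
Residues: [5, 4, 0, 5, 6, 5, 5], distinct: False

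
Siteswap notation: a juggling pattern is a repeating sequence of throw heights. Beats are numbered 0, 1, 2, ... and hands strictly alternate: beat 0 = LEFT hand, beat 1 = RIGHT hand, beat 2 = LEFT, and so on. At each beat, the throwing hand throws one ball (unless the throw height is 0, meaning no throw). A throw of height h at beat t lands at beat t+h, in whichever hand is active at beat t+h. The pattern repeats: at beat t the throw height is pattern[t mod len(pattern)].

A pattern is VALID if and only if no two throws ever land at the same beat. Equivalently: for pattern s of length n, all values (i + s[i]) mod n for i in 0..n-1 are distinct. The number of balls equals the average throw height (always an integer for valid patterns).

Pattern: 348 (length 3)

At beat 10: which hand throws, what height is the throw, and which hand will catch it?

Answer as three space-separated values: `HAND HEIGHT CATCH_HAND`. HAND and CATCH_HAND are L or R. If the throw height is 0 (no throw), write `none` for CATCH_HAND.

Beat 10: 10 mod 2 = 0, so hand = L
Throw height = pattern[10 mod 3] = pattern[1] = 4
Lands at beat 10+4=14, 14 mod 2 = 0, so catch hand = L

Answer: L 4 L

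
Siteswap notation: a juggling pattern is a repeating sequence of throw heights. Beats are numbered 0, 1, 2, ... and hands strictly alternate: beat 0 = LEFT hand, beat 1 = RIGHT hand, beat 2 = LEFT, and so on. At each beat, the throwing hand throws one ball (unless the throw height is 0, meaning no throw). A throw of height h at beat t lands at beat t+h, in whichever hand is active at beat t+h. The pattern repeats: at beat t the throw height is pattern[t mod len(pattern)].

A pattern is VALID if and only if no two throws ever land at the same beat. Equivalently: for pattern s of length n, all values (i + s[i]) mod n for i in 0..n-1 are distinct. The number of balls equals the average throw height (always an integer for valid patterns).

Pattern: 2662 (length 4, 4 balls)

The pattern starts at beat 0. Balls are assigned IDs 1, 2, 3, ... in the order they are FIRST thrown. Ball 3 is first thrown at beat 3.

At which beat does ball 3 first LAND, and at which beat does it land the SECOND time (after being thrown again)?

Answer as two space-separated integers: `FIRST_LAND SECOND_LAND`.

Beat 0 (L): throw ball1 h=2 -> lands@2:L; in-air after throw: [b1@2:L]
Beat 1 (R): throw ball2 h=6 -> lands@7:R; in-air after throw: [b1@2:L b2@7:R]
Beat 2 (L): throw ball1 h=6 -> lands@8:L; in-air after throw: [b2@7:R b1@8:L]
Beat 3 (R): throw ball3 h=2 -> lands@5:R; in-air after throw: [b3@5:R b2@7:R b1@8:L]
Beat 4 (L): throw ball4 h=2 -> lands@6:L; in-air after throw: [b3@5:R b4@6:L b2@7:R b1@8:L]
Beat 5 (R): throw ball3 h=6 -> lands@11:R; in-air after throw: [b4@6:L b2@7:R b1@8:L b3@11:R]
Beat 6 (L): throw ball4 h=6 -> lands@12:L; in-air after throw: [b2@7:R b1@8:L b3@11:R b4@12:L]
Beat 7 (R): throw ball2 h=2 -> lands@9:R; in-air after throw: [b1@8:L b2@9:R b3@11:R b4@12:L]
Beat 8 (L): throw ball1 h=2 -> lands@10:L; in-air after throw: [b2@9:R b1@10:L b3@11:R b4@12:L]
Beat 9 (R): throw ball2 h=6 -> lands@15:R; in-air after throw: [b1@10:L b3@11:R b4@12:L b2@15:R]
Beat 10 (L): throw ball1 h=6 -> lands@16:L; in-air after throw: [b3@11:R b4@12:L b2@15:R b1@16:L]
Beat 11 (R): throw ball3 h=2 -> lands@13:R; in-air after throw: [b4@12:L b3@13:R b2@15:R b1@16:L]
Ball 3: thrown@3 h=2 -> first land @5; rethrown@5 h=6 -> second land @11

Answer: 5 11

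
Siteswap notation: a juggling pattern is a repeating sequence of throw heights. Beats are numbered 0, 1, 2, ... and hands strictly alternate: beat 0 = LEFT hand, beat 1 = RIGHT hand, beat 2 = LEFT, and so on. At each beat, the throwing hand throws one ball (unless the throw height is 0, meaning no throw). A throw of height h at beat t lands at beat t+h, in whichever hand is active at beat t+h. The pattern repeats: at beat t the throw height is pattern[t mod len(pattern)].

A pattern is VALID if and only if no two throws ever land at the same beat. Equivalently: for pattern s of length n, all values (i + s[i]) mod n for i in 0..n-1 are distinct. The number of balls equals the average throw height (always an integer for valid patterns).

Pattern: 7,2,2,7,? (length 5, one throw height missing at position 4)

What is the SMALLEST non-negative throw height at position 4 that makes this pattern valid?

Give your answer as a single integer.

i=0: (0 + 7) mod 5 = 2
i=1: (1 + 2) mod 5 = 3
i=2: (2 + 2) mod 5 = 4
i=3: (3 + 7) mod 5 = 0
i=4: s[i]=? (unknown)
Known residues: [0, 2, 3, 4]; need a permutation of 0..4, so missing residue r = 1
Need (4 + s) mod 5 = 1; smallest s = (1 - 4) mod 5 = 2

Answer: 2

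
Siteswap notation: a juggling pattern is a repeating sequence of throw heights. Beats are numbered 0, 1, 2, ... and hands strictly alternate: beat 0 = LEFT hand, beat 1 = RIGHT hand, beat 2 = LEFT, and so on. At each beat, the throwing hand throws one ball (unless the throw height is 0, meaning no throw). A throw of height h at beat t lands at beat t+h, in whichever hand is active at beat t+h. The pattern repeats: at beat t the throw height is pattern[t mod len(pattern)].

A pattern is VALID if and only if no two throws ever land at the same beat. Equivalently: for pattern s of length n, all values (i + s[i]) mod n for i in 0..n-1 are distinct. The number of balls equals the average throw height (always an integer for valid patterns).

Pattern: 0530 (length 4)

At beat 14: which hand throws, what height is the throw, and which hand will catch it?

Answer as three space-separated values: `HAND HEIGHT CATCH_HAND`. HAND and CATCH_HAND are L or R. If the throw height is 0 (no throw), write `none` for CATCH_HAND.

Beat 14: 14 mod 2 = 0, so hand = L
Throw height = pattern[14 mod 4] = pattern[2] = 3
Lands at beat 14+3=17, 17 mod 2 = 1, so catch hand = R

Answer: L 3 R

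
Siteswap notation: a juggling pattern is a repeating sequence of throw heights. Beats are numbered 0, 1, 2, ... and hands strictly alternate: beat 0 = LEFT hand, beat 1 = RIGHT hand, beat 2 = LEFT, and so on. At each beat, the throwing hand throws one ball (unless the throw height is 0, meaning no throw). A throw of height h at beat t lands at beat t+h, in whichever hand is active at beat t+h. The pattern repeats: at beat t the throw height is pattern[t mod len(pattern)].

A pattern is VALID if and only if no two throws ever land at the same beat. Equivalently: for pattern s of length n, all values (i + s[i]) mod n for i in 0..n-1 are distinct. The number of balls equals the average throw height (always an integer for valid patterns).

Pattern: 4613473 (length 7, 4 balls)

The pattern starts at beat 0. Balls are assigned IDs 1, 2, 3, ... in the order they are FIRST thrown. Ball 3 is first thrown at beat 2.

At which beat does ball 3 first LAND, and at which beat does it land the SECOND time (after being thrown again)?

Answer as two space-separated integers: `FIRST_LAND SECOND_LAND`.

Answer: 3 6

Derivation:
Beat 0 (L): throw ball1 h=4 -> lands@4:L; in-air after throw: [b1@4:L]
Beat 1 (R): throw ball2 h=6 -> lands@7:R; in-air after throw: [b1@4:L b2@7:R]
Beat 2 (L): throw ball3 h=1 -> lands@3:R; in-air after throw: [b3@3:R b1@4:L b2@7:R]
Beat 3 (R): throw ball3 h=3 -> lands@6:L; in-air after throw: [b1@4:L b3@6:L b2@7:R]
Beat 4 (L): throw ball1 h=4 -> lands@8:L; in-air after throw: [b3@6:L b2@7:R b1@8:L]
Beat 5 (R): throw ball4 h=7 -> lands@12:L; in-air after throw: [b3@6:L b2@7:R b1@8:L b4@12:L]
Beat 6 (L): throw ball3 h=3 -> lands@9:R; in-air after throw: [b2@7:R b1@8:L b3@9:R b4@12:L]
Ball 3: thrown@2 h=1 -> first land @3; rethrown@3 h=3 -> second land @6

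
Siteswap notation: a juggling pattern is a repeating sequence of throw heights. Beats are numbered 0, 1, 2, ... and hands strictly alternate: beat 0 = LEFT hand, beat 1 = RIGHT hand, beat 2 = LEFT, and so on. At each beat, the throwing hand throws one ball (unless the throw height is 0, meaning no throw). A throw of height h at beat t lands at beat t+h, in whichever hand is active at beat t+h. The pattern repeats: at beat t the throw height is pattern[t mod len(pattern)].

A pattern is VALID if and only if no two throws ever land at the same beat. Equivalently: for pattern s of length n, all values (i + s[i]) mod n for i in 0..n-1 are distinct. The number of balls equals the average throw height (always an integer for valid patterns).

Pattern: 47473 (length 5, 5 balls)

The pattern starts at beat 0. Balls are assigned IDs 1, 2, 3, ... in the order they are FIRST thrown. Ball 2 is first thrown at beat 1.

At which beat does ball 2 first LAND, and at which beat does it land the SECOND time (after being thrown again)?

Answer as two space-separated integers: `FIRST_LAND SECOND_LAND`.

Beat 0 (L): throw ball1 h=4 -> lands@4:L; in-air after throw: [b1@4:L]
Beat 1 (R): throw ball2 h=7 -> lands@8:L; in-air after throw: [b1@4:L b2@8:L]
Beat 2 (L): throw ball3 h=4 -> lands@6:L; in-air after throw: [b1@4:L b3@6:L b2@8:L]
Beat 3 (R): throw ball4 h=7 -> lands@10:L; in-air after throw: [b1@4:L b3@6:L b2@8:L b4@10:L]
Beat 4 (L): throw ball1 h=3 -> lands@7:R; in-air after throw: [b3@6:L b1@7:R b2@8:L b4@10:L]
Beat 5 (R): throw ball5 h=4 -> lands@9:R; in-air after throw: [b3@6:L b1@7:R b2@8:L b5@9:R b4@10:L]
Beat 6 (L): throw ball3 h=7 -> lands@13:R; in-air after throw: [b1@7:R b2@8:L b5@9:R b4@10:L b3@13:R]
Beat 7 (R): throw ball1 h=4 -> lands@11:R; in-air after throw: [b2@8:L b5@9:R b4@10:L b1@11:R b3@13:R]
Beat 8 (L): throw ball2 h=7 -> lands@15:R; in-air after throw: [b5@9:R b4@10:L b1@11:R b3@13:R b2@15:R]
Beat 9 (R): throw ball5 h=3 -> lands@12:L; in-air after throw: [b4@10:L b1@11:R b5@12:L b3@13:R b2@15:R]
Beat 10 (L): throw ball4 h=4 -> lands@14:L; in-air after throw: [b1@11:R b5@12:L b3@13:R b4@14:L b2@15:R]
Beat 11 (R): throw ball1 h=7 -> lands@18:L; in-air after throw: [b5@12:L b3@13:R b4@14:L b2@15:R b1@18:L]
Beat 12 (L): throw ball5 h=4 -> lands@16:L; in-air after throw: [b3@13:R b4@14:L b2@15:R b5@16:L b1@18:L]
Beat 13 (R): throw ball3 h=7 -> lands@20:L; in-air after throw: [b4@14:L b2@15:R b5@16:L b1@18:L b3@20:L]
Beat 14 (L): throw ball4 h=3 -> lands@17:R; in-air after throw: [b2@15:R b5@16:L b4@17:R b1@18:L b3@20:L]
Beat 15 (R): throw ball2 h=4 -> lands@19:R; in-air after throw: [b5@16:L b4@17:R b1@18:L b2@19:R b3@20:L]
Ball 2: thrown@1 h=7 -> first land @8; rethrown@8 h=7 -> second land @15

Answer: 8 15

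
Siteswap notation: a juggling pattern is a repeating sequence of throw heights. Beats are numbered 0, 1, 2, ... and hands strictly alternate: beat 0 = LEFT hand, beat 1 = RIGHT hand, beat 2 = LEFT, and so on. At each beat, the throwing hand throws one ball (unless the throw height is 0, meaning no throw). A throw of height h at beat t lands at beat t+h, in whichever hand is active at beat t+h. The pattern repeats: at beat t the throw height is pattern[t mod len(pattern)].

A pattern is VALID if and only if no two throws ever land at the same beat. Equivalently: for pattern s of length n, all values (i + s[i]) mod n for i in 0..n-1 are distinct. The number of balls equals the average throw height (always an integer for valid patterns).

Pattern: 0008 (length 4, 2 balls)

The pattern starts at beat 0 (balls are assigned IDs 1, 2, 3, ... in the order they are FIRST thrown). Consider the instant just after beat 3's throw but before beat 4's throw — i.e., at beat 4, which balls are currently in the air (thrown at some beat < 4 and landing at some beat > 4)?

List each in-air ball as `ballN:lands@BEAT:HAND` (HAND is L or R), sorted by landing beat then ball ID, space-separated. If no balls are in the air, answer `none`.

Beat 3 (R): throw ball1 h=8 -> lands@11:R; in-air after throw: [b1@11:R]

Answer: ball1:lands@11:R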